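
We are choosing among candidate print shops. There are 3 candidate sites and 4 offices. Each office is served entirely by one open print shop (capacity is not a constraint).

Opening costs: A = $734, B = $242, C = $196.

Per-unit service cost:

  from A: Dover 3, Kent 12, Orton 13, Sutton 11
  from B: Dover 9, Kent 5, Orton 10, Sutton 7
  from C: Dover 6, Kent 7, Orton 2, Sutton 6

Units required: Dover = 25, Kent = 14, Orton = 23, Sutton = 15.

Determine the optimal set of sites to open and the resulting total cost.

For any fixed open set, each office goes to its cheapest open site; total = fixed + service.
{C}: Dover→C 6·25=150, Kent→C 7·14=98, Orton→C 2·23=46, Sutton→C 6·15=90. Service 384; fixed 196; total 580.
{B, C}: Dover→C 6·25=150, Kent→B 5·14=70, Orton→C 2·23=46, Sutton→C 6·15=90. Service 356; fixed 438; total 794.
{B}: service 630 + fixed 242 = 872
{A, B, C}: Dover→A 3·25=75, Kent→B 5·14=70, Orton→C 2·23=46, Sutton→C 6·15=90. Service 281; fixed 1172; total 1453.
No other subset beats 580.

Open C only; minimum total cost 580.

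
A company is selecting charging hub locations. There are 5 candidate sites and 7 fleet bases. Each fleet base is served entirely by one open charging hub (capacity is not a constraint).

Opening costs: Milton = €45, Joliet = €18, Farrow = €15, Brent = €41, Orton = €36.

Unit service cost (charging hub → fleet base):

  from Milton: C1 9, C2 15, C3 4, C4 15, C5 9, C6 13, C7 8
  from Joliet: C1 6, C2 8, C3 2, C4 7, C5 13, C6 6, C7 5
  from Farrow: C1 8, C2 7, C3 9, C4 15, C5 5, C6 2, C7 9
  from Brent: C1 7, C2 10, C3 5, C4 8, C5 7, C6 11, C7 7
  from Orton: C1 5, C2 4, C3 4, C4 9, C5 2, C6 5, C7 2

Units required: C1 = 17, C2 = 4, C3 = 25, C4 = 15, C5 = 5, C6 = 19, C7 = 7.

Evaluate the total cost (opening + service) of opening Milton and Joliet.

Each fleet base is assigned to its cheapest site among the open ones.
{Milton, Joliet}: C1→Joliet 6·17=102, C2→Joliet 8·4=32, C3→Joliet 2·25=50, C4→Joliet 7·15=105, C5→Milton 9·5=45, C6→Joliet 6·19=114, C7→Joliet 5·7=35. Service 483; fixed 63; total 546.

Total cost: 546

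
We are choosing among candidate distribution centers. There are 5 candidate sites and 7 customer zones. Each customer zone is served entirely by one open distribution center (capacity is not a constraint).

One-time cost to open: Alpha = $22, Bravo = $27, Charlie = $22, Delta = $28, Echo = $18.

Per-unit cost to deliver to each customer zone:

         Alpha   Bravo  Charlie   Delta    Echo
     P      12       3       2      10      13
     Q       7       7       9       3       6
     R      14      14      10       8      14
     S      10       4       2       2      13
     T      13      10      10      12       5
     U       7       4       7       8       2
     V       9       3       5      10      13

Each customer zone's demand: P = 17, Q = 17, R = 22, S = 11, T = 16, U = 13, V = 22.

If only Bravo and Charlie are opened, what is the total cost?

Total cost: 722

Each customer zone is assigned to its cheapest site among the open ones.
{Bravo, Charlie}: P→Charlie 2·17=34, Q→Bravo 7·17=119, R→Charlie 10·22=220, S→Charlie 2·11=22, T→Bravo 10·16=160, U→Bravo 4·13=52, V→Bravo 3·22=66. Service 673; fixed 49; total 722.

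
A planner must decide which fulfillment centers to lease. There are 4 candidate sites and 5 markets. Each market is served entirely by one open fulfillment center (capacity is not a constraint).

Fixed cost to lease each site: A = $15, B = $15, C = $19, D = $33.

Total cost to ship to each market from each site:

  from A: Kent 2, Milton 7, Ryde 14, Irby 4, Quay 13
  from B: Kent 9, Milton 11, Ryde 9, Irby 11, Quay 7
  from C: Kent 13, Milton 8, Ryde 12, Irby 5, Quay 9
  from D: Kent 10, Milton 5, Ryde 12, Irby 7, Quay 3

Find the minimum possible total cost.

For any fixed open set, each market goes to its cheapest open site; total = fixed + service.
{A}: Kent→A 2, Milton→A 7, Ryde→A 14, Irby→A 4, Quay→A 13. Service 40; fixed 15; total 55.
{A, B}: service 29 + fixed 30 = 59
{B}: service 47 + fixed 15 = 62
{A, B, C, D}: service 23 + fixed 82 = 105
No other subset beats 55.

Minimum total cost: 55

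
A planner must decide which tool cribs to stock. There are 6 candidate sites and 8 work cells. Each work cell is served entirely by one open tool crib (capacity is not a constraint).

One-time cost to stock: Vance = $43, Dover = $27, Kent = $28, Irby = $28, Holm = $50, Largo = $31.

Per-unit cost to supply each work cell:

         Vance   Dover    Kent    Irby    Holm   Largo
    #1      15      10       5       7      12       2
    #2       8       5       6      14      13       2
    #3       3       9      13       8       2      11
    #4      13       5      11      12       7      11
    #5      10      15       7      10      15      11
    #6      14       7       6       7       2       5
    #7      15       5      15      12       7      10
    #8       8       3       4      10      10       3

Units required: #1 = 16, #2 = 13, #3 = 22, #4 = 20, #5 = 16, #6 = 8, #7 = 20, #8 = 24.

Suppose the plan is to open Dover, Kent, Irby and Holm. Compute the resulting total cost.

Each work cell is assigned to its cheapest site among the open ones.
{Dover, Kent, Irby, Holm}: #1→Kent 5·16=80, #2→Dover 5·13=65, #3→Holm 2·22=44, #4→Dover 5·20=100, #5→Kent 7·16=112, #6→Holm 2·8=16, #7→Dover 5·20=100, #8→Dover 3·24=72. Service 589; fixed 133; total 722.

Total cost: 722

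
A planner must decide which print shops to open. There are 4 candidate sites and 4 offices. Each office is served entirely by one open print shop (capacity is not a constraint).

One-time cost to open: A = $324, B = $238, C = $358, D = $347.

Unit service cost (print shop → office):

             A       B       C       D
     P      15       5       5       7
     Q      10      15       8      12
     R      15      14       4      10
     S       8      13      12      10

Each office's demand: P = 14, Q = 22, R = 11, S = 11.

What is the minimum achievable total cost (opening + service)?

For any fixed open set, each office goes to its cheapest open site; total = fixed + service.
{C}: P→C 5·14=70, Q→C 8·22=176, R→C 4·11=44, S→C 12·11=132. Service 422; fixed 358; total 780.
{D}: P→D 7·14=98, Q→D 12·22=264, R→D 10·11=110, S→D 10·11=110. Service 582; fixed 347; total 929.
{B}: service 697 + fixed 238 = 935
{A, B, C, D}: P→B 5·14=70, Q→C 8·22=176, R→C 4·11=44, S→A 8·11=88. Service 378; fixed 1267; total 1645.
No other subset beats 780.

Minimum total cost: 780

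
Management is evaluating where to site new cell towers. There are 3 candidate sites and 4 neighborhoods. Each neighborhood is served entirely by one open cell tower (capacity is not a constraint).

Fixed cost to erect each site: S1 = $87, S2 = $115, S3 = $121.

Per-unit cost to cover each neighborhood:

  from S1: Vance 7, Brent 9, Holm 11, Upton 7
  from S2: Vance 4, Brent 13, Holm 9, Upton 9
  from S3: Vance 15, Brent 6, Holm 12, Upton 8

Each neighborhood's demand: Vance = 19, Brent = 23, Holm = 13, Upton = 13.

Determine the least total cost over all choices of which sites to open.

For any fixed open set, each neighborhood goes to its cheapest open site; total = fixed + service.
{S1}: Vance→S1 7·19=133, Brent→S1 9·23=207, Holm→S1 11·13=143, Upton→S1 7·13=91. Service 574; fixed 87; total 661.
{S2, S3}: Vance→S2 4·19=76, Brent→S3 6·23=138, Holm→S2 9·13=117, Upton→S3 8·13=104. Service 435; fixed 236; total 671.
{S1, S2}: Vance→S2 4·19=76, Brent→S1 9·23=207, Holm→S2 9·13=117, Upton→S1 7·13=91. Service 491; fixed 202; total 693.
{S1, S2, S3}: service 422 + fixed 323 = 745
(All 7 nonempty subsets were checked; S1 only is lowest.)

Minimum total cost: 661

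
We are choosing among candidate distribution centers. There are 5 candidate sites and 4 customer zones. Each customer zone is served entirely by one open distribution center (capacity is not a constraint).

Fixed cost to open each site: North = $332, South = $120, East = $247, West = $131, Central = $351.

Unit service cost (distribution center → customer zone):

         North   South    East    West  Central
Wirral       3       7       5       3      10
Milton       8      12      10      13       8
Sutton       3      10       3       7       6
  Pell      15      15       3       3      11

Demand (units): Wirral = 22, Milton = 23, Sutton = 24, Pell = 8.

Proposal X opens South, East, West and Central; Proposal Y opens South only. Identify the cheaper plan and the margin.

Proposal Y is cheaper by 285.

Proposal X: {South, East, West, Central}: Wirral→West 3·22=66, Milton→Central 8·23=184, Sutton→East 3·24=72, Pell→East 3·8=24. Service 346; fixed 849; total 1195.
Proposal Y: {South}: Wirral→South 7·22=154, Milton→South 12·23=276, Sutton→South 10·24=240, Pell→South 15·8=120. Service 790; fixed 120; total 910.
Difference: |1195 − 910| = 285.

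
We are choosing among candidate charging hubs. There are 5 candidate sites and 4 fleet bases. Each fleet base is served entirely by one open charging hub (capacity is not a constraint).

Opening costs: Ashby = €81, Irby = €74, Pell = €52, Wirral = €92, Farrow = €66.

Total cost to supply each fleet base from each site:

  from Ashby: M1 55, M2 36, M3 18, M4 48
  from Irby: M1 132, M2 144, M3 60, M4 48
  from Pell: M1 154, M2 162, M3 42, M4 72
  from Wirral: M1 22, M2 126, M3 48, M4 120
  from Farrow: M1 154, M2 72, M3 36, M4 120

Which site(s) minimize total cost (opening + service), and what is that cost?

For any fixed open set, each fleet base goes to its cheapest open site; total = fixed + service.
{Ashby}: M1→Ashby 55, M2→Ashby 36, M3→Ashby 18, M4→Ashby 48. Service 157; fixed 81; total 238.
{Ashby, Pell}: service 157 + fixed 133 = 290
{Ashby, Wirral}: M1→Wirral 22, M2→Ashby 36, M3→Ashby 18, M4→Ashby 48. Service 124; fixed 173; total 297.
{Ashby, Irby, Pell, Wirral, Farrow}: M1→Wirral 22, M2→Ashby 36, M3→Ashby 18, M4→Ashby 48. Service 124; fixed 365; total 489.
No other subset beats 238.

Open Ashby only; minimum total cost 238.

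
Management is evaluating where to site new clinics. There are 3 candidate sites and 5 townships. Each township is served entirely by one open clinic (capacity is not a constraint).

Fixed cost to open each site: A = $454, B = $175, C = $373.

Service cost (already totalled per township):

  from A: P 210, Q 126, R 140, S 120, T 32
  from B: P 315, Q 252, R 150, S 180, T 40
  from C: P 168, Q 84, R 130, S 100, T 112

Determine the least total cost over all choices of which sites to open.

Minimum total cost: 967

For any fixed open set, each township goes to its cheapest open site; total = fixed + service.
{C}: P→C 168, Q→C 84, R→C 130, S→C 100, T→C 112. Service 594; fixed 373; total 967.
{B, C}: service 522 + fixed 548 = 1070
{A}: service 628 + fixed 454 = 1082
{A, B, C}: P→C 168, Q→C 84, R→C 130, S→C 100, T→A 32. Service 514; fixed 1002; total 1516.
No other subset beats 967.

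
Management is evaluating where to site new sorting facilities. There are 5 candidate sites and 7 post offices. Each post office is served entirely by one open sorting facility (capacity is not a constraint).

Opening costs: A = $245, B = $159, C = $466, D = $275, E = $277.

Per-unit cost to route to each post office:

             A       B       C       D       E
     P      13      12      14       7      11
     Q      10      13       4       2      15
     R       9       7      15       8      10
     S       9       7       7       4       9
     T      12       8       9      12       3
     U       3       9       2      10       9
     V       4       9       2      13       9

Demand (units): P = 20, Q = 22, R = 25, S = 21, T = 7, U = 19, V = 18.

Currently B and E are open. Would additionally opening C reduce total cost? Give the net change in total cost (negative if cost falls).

No — net change +9 (cost rises by 9).

Current service cost with {B, E}: 1182.
Adding C: each post office re-picks its cheapest; new service cost 725, saving 457.
Extra fixed cost: 466. Net change = 466 − 457 = 9.
(Totals: 1618 → 1627.)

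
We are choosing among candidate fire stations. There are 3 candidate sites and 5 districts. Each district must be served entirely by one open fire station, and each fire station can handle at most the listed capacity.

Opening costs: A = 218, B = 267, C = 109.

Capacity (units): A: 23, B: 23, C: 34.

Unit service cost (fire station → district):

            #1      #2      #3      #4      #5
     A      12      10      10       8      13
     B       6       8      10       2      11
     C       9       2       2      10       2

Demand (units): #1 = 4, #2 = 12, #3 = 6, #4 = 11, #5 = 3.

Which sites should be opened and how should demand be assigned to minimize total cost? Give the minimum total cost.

Minimum total cost: 464

Open {B, C}: #1→B 6·4=24, #2→C 2·12=24, #3→C 2·6=12, #4→B 2·11=22, #5→C 2·3=6.
Loads: B carries 15/23, C carries 21/34. Service 88; fixed 376; total 464.
Next best feasible plan costs 476.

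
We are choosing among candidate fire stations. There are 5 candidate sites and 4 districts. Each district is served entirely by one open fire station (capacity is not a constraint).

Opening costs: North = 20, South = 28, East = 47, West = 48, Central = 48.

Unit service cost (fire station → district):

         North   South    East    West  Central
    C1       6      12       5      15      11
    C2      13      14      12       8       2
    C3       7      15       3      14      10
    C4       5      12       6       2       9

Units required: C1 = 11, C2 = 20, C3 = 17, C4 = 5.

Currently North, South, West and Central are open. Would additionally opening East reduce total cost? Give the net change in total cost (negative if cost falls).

Yes — net change −32 (cost falls by 32).

Current service cost with {North, South, West, Central}: 235.
Adding East: each district re-picks its cheapest; new service cost 156, saving 79.
Extra fixed cost: 47. Net change = 47 − 79 = -32.
(Totals: 379 → 347.)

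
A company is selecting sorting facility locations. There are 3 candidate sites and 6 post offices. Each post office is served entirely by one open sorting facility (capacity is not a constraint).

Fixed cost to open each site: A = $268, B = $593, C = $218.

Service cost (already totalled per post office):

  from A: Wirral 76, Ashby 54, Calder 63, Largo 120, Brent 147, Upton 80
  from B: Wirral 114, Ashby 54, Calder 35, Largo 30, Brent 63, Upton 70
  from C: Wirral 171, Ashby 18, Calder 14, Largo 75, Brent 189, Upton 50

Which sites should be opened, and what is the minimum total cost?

Open C only; minimum total cost 735.

For any fixed open set, each post office goes to its cheapest open site; total = fixed + service.
{C}: Wirral→C 171, Ashby→C 18, Calder→C 14, Largo→C 75, Brent→C 189, Upton→C 50. Service 517; fixed 218; total 735.
{A}: Wirral→A 76, Ashby→A 54, Calder→A 63, Largo→A 120, Brent→A 147, Upton→A 80. Service 540; fixed 268; total 808.
{A, C}: service 380 + fixed 486 = 866
{A, B, C}: service 251 + fixed 1079 = 1330
No other subset beats 735.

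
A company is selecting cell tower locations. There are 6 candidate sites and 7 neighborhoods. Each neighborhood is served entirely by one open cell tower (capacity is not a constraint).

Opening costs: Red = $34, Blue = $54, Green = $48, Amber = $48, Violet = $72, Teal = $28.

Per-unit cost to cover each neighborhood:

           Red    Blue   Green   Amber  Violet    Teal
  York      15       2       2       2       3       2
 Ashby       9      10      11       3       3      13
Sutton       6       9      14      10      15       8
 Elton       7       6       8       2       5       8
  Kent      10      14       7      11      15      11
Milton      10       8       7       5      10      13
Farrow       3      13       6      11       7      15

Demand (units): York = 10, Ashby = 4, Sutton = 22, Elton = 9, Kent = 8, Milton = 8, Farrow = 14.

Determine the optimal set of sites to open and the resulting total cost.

Open Red and Amber; minimum total cost 426.

For any fixed open set, each neighborhood goes to its cheapest open site; total = fixed + service.
{Red, Amber}: York→Amber 2·10=20, Ashby→Amber 3·4=12, Sutton→Red 6·22=132, Elton→Amber 2·9=18, Kent→Red 10·8=80, Milton→Amber 5·8=40, Farrow→Red 3·14=42. Service 344; fixed 82; total 426.
{Red, Green, Amber}: York→Green 2·10=20, Ashby→Amber 3·4=12, Sutton→Red 6·22=132, Elton→Amber 2·9=18, Kent→Green 7·8=56, Milton→Amber 5·8=40, Farrow→Red 3·14=42. Service 320; fixed 130; total 450.
{Red, Amber, Teal}: service 344 + fixed 110 = 454
{Red, Blue, Green, Amber, Violet, Teal}: York→Blue 2·10=20, Ashby→Amber 3·4=12, Sutton→Red 6·22=132, Elton→Amber 2·9=18, Kent→Green 7·8=56, Milton→Amber 5·8=40, Farrow→Red 3·14=42. Service 320; fixed 284; total 604.
No other subset beats 426.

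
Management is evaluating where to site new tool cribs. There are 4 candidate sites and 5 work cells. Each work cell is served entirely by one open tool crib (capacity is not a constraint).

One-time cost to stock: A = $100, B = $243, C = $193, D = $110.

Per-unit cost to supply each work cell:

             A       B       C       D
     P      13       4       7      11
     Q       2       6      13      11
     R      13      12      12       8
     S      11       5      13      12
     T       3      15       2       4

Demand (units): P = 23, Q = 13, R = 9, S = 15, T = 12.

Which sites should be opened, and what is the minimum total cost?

Open A and B; minimum total cost 680.

For any fixed open set, each work cell goes to its cheapest open site; total = fixed + service.
{A, B}: P→B 4·23=92, Q→A 2·13=26, R→B 12·9=108, S→B 5·15=75, T→A 3·12=36. Service 337; fixed 343; total 680.
{B, D}: service 365 + fixed 353 = 718
{A}: P→A 13·23=299, Q→A 2·13=26, R→A 13·9=117, S→A 11·15=165, T→A 3·12=36. Service 643; fixed 100; total 743.
{A, B, C, D}: service 289 + fixed 646 = 935
(All 15 nonempty subsets were checked; A and B is lowest.)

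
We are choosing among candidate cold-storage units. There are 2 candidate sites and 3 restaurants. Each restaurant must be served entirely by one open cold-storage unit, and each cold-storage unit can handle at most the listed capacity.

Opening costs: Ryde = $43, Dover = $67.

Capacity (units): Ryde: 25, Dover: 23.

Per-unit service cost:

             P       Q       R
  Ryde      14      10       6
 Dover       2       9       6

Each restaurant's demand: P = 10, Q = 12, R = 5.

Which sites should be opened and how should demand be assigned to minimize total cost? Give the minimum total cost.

Open {Ryde, Dover}: P→Dover 2·10=20, Q→Dover 9·12=108, R→Ryde 6·5=30.
Loads: Ryde carries 5/25, Dover carries 22/23. Service 158; fixed 110; total 268.
Next best feasible plan costs 280.

Minimum total cost: 268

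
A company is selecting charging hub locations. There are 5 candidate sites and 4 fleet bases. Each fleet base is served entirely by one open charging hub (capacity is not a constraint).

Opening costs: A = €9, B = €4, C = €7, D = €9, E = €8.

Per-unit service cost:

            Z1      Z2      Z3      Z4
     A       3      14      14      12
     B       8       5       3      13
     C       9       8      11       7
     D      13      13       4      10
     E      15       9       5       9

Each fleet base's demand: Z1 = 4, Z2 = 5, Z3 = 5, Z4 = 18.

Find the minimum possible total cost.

Minimum total cost: 198

For any fixed open set, each fleet base goes to its cheapest open site; total = fixed + service.
{A, B, C}: Z1→A 3·4=12, Z2→B 5·5=25, Z3→B 3·5=15, Z4→C 7·18=126. Service 178; fixed 20; total 198.
{A, B, C, E}: service 178 + fixed 28 = 206
{A, B, C, D}: service 178 + fixed 29 = 207
{A, B, C, D, E}: Z1→A 3·4=12, Z2→B 5·5=25, Z3→B 3·5=15, Z4→C 7·18=126. Service 178; fixed 37; total 215.
No other subset beats 198.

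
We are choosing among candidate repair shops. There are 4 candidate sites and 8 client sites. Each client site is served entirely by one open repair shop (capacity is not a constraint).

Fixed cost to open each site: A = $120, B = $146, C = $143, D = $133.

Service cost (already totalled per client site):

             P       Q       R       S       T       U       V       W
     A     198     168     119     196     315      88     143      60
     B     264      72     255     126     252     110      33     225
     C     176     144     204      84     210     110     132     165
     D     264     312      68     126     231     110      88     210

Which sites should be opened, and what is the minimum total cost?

Open A and B; minimum total cost 1214.

For any fixed open set, each client site goes to its cheapest open site; total = fixed + service.
{A, B}: P→A 198, Q→B 72, R→A 119, S→B 126, T→B 252, U→A 88, V→B 33, W→A 60. Service 948; fixed 266; total 1214.
{A, B, C}: P→C 176, Q→B 72, R→A 119, S→C 84, T→C 210, U→A 88, V→B 33, W→A 60. Service 842; fixed 409; total 1251.
{A, B, D}: service 876 + fixed 399 = 1275
{A, B, C, D}: service 791 + fixed 542 = 1333
(All 15 nonempty subsets were checked; A and B is lowest.)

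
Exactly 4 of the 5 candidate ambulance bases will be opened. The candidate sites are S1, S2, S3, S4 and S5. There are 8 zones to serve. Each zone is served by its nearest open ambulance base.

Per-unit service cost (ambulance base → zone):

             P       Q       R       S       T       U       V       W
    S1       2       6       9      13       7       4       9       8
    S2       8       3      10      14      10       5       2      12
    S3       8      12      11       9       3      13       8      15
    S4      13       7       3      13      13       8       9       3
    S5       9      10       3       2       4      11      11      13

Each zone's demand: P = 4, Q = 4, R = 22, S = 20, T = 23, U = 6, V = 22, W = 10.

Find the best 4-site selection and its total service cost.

Choose S1, S2, S4 and S5; total service cost 316.

With exactly 4 open, each zone uses its cheapest among the chosen.
{S1, S2, S4, S5}: P→S1 2·4=8, Q→S2 3·4=12, R→S4 3·22=66, S→S5 2·20=40, T→S5 4·23=92, U→S1 4·6=24, V→S2 2·22=44, W→S4 3·10=30. Service cost 316.
{S2, S3, S4, S5}: service cost 323
{S1, S2, S3, S5}: service cost 343
Among all 5 size-4 choices, {S1, S2, S4, S5} is lowest.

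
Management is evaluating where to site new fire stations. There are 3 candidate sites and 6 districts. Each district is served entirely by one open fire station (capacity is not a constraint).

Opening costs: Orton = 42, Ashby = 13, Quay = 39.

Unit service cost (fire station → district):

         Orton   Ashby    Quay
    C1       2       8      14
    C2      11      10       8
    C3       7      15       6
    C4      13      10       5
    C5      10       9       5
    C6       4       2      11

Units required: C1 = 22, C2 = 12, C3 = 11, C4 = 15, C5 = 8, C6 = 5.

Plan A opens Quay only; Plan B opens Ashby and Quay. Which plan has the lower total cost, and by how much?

Plan B is cheaper by 164.

Plan A: {Quay}: C1→Quay 14·22=308, C2→Quay 8·12=96, C3→Quay 6·11=66, C4→Quay 5·15=75, C5→Quay 5·8=40, C6→Quay 11·5=55. Service 640; fixed 39; total 679.
Plan B: {Ashby, Quay}: C1→Ashby 8·22=176, C2→Quay 8·12=96, C3→Quay 6·11=66, C4→Quay 5·15=75, C5→Quay 5·8=40, C6→Ashby 2·5=10. Service 463; fixed 52; total 515.
Difference: |679 − 515| = 164.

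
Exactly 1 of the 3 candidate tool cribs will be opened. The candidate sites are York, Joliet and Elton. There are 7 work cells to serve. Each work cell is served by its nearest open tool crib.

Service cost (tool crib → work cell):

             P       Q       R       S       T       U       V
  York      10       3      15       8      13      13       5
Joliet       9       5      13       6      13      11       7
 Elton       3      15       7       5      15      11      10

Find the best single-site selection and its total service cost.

With exactly 1 open, each work cell uses its cheapest among the chosen.
{Joliet}: P→Joliet 9, Q→Joliet 5, R→Joliet 13, S→Joliet 6, T→Joliet 13, U→Joliet 11, V→Joliet 7. Service cost 64.
{Elton}: service cost 66
{York}: service cost 67
Among all 3 size-1 choices, {Joliet} is lowest.

Choose Joliet only; total service cost 64.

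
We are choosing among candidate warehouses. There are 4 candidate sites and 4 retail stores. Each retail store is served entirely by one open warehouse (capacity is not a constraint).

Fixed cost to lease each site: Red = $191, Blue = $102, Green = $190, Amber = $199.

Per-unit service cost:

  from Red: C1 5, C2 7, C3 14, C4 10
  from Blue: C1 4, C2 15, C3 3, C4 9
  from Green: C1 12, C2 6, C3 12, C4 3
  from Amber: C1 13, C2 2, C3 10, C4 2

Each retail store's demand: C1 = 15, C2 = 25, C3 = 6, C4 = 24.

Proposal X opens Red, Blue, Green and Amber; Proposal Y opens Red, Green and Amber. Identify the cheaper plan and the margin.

Proposal X: {Red, Blue, Green, Amber}: C1→Blue 4·15=60, C2→Amber 2·25=50, C3→Blue 3·6=18, C4→Amber 2·24=48. Service 176; fixed 682; total 858.
Proposal Y: {Red, Green, Amber}: C1→Red 5·15=75, C2→Amber 2·25=50, C3→Amber 10·6=60, C4→Amber 2·24=48. Service 233; fixed 580; total 813.
Difference: |858 − 813| = 45.

Proposal Y is cheaper by 45.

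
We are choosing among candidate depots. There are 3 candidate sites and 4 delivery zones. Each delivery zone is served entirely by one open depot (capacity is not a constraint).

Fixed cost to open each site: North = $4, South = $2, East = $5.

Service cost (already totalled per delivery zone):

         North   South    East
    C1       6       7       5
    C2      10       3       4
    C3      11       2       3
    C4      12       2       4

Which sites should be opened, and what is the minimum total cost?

Open South only; minimum total cost 16.

For any fixed open set, each delivery zone goes to its cheapest open site; total = fixed + service.
{South}: C1→South 7, C2→South 3, C3→South 2, C4→South 2. Service 14; fixed 2; total 16.
{North, South}: C1→North 6, C2→South 3, C3→South 2, C4→South 2. Service 13; fixed 6; total 19.
{South, East}: C1→East 5, C2→South 3, C3→South 2, C4→South 2. Service 12; fixed 7; total 19.
{North, South, East}: service 12 + fixed 11 = 23
No other subset beats 16.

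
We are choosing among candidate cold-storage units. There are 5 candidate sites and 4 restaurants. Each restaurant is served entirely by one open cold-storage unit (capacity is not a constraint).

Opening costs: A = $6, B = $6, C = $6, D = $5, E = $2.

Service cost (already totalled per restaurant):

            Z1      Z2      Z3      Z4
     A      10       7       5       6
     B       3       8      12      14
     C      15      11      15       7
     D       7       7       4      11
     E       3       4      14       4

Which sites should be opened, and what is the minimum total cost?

For any fixed open set, each restaurant goes to its cheapest open site; total = fixed + service.
{D, E}: Z1→E 3, Z2→E 4, Z3→D 4, Z4→E 4. Service 15; fixed 7; total 22.
{A, E}: service 16 + fixed 8 = 24
{E}: service 25 + fixed 2 = 27
{A, B, C, D, E}: service 15 + fixed 25 = 40
No other subset beats 22.

Open D and E; minimum total cost 22.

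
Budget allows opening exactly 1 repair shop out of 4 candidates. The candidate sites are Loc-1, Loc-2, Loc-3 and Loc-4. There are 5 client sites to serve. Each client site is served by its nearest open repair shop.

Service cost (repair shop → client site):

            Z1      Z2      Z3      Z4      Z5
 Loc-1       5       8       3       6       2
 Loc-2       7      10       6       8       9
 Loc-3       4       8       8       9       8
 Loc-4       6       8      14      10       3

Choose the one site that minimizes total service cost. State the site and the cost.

With exactly 1 open, each client site uses its cheapest among the chosen.
{Loc-1}: Z1→Loc-1 5, Z2→Loc-1 8, Z3→Loc-1 3, Z4→Loc-1 6, Z5→Loc-1 2. Service cost 24.
{Loc-3}: service cost 37
{Loc-2}: service cost 40
Among all 4 size-1 choices, {Loc-1} is lowest.

Choose Loc-1 only; total service cost 24.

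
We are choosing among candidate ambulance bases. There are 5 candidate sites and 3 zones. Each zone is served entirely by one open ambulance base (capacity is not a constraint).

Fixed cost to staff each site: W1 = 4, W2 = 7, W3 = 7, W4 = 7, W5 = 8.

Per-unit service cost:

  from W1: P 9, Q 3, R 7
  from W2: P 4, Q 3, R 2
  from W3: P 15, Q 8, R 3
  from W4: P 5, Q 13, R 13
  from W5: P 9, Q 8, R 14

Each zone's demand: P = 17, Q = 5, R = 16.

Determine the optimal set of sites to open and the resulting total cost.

For any fixed open set, each zone goes to its cheapest open site; total = fixed + service.
{W2}: P→W2 4·17=68, Q→W2 3·5=15, R→W2 2·16=32. Service 115; fixed 7; total 122.
{W1, W2}: P→W2 4·17=68, Q→W1 3·5=15, R→W2 2·16=32. Service 115; fixed 11; total 126.
{W2, W3}: service 115 + fixed 14 = 129
{W1, W2, W3, W4, W5}: P→W2 4·17=68, Q→W1 3·5=15, R→W2 2·16=32. Service 115; fixed 33; total 148.
No other subset beats 122.

Open W2 only; minimum total cost 122.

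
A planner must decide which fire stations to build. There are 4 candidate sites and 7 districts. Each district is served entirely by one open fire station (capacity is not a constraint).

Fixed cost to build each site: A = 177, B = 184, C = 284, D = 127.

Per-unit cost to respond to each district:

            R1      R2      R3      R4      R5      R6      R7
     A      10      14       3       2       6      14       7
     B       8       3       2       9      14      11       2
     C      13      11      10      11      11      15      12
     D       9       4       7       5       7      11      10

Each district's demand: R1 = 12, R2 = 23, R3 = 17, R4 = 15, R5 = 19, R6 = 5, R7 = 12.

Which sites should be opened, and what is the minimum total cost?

Open A and B; minimum total cost 783.

For any fixed open set, each district goes to its cheapest open site; total = fixed + service.
{A, B}: R1→B 8·12=96, R2→B 3·23=69, R3→B 2·17=34, R4→A 2·15=30, R5→A 6·19=114, R6→B 11·5=55, R7→B 2·12=24. Service 422; fixed 361; total 783.
{B, D}: R1→B 8·12=96, R2→B 3·23=69, R3→B 2·17=34, R4→D 5·15=75, R5→D 7·19=133, R6→B 11·5=55, R7→B 2·12=24. Service 486; fixed 311; total 797.
{D}: R1→D 9·12=108, R2→D 4·23=92, R3→D 7·17=119, R4→D 5·15=75, R5→D 7·19=133, R6→D 11·5=55, R7→D 10·12=120. Service 702; fixed 127; total 829.
{A, B, C, D}: service 422 + fixed 772 = 1194
No other subset beats 783.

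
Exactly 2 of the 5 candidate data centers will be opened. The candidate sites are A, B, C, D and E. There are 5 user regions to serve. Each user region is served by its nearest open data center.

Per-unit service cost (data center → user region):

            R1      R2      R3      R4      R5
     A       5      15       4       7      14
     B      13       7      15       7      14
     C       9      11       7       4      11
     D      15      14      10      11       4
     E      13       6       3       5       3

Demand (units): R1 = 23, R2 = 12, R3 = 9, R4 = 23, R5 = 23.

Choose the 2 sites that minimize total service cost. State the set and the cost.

Choose A and E; total service cost 398.

With exactly 2 open, each user region uses its cheapest among the chosen.
{A, E}: R1→A 5·23=115, R2→E 6·12=72, R3→E 3·9=27, R4→E 5·23=115, R5→E 3·23=69. Service cost 398.
{C, E}: service cost 467
{A, D}: service cost 572
Among all 10 size-2 choices, {A, E} is lowest.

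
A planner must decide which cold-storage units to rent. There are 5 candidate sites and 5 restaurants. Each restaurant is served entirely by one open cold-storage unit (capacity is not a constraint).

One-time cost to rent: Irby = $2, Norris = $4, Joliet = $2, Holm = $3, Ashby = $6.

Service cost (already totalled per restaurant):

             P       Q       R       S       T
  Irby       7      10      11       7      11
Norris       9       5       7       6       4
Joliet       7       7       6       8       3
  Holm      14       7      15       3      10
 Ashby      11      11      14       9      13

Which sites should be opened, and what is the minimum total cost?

Open Joliet and Holm; minimum total cost 31.

For any fixed open set, each restaurant goes to its cheapest open site; total = fixed + service.
{Joliet, Holm}: P→Joliet 7, Q→Joliet 7, R→Joliet 6, S→Holm 3, T→Joliet 3. Service 26; fixed 5; total 31.
{Irby, Joliet, Holm}: P→Irby 7, Q→Joliet 7, R→Joliet 6, S→Holm 3, T→Joliet 3. Service 26; fixed 7; total 33.
{Norris, Joliet}: P→Joliet 7, Q→Norris 5, R→Joliet 6, S→Norris 6, T→Joliet 3. Service 27; fixed 6; total 33.
{Irby, Norris, Joliet, Holm, Ashby}: P→Irby 7, Q→Norris 5, R→Joliet 6, S→Holm 3, T→Joliet 3. Service 24; fixed 17; total 41.
No other subset beats 31.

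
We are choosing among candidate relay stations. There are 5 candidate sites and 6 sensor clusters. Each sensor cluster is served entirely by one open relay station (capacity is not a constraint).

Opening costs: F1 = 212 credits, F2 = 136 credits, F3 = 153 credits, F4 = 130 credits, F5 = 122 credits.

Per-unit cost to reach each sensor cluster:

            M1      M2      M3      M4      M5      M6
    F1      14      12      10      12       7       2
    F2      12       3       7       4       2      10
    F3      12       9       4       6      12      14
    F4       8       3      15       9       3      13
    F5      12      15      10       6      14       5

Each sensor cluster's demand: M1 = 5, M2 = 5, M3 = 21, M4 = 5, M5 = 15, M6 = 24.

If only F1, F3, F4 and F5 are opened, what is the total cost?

Total cost: 879

Each sensor cluster is assigned to its cheapest site among the open ones.
{F1, F3, F4, F5}: M1→F4 8·5=40, M2→F4 3·5=15, M3→F3 4·21=84, M4→F3 6·5=30, M5→F4 3·15=45, M6→F1 2·24=48. Service 262; fixed 617; total 879.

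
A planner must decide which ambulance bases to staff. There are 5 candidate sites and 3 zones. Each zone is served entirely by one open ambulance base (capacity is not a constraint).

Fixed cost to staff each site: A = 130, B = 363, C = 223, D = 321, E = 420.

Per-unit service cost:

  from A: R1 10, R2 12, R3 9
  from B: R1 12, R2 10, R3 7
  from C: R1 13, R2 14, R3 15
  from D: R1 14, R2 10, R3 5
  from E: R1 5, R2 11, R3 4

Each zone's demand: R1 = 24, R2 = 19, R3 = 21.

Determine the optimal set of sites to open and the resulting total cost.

For any fixed open set, each zone goes to its cheapest open site; total = fixed + service.
{A}: R1→A 10·24=240, R2→A 12·19=228, R3→A 9·21=189. Service 657; fixed 130; total 787.
{E}: R1→E 5·24=120, R2→E 11·19=209, R3→E 4·21=84. Service 413; fixed 420; total 833.
{D}: R1→D 14·24=336, R2→D 10·19=190, R3→D 5·21=105. Service 631; fixed 321; total 952.
{A, B, C, D, E}: service 394 + fixed 1457 = 1851
No other subset beats 787.

Open A only; minimum total cost 787.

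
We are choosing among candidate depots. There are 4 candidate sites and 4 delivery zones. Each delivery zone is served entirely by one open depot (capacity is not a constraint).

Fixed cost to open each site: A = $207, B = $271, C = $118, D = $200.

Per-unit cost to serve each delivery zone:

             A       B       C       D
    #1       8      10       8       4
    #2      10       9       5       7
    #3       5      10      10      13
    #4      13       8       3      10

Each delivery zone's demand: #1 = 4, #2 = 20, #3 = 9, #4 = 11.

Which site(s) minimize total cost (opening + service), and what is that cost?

Open C only; minimum total cost 373.

For any fixed open set, each delivery zone goes to its cheapest open site; total = fixed + service.
{C}: #1→C 8·4=32, #2→C 5·20=100, #3→C 10·9=90, #4→C 3·11=33. Service 255; fixed 118; total 373.
{A, C}: #1→A 8·4=32, #2→C 5·20=100, #3→A 5·9=45, #4→C 3·11=33. Service 210; fixed 325; total 535.
{C, D}: #1→D 4·4=16, #2→C 5·20=100, #3→C 10·9=90, #4→C 3·11=33. Service 239; fixed 318; total 557.
{A, B, C, D}: #1→D 4·4=16, #2→C 5·20=100, #3→A 5·9=45, #4→C 3·11=33. Service 194; fixed 796; total 990.
(All 15 nonempty subsets were checked; C only is lowest.)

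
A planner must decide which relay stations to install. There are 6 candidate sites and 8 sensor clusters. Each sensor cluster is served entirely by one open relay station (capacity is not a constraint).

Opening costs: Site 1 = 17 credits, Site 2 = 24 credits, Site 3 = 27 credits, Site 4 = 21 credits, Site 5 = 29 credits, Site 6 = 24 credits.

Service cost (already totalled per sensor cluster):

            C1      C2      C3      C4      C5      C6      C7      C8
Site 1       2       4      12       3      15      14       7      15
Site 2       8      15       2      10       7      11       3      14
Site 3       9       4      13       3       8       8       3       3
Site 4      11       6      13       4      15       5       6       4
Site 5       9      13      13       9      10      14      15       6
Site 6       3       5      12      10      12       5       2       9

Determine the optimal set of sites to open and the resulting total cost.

For any fixed open set, each sensor cluster goes to its cheapest open site; total = fixed + service.
{Site 3}: C1→Site 3 9, C2→Site 3 4, C3→Site 3 13, C4→Site 3 3, C5→Site 3 8, C6→Site 3 8, C7→Site 3 3, C8→Site 3 3. Service 51; fixed 27; total 78.
{Site 6}: service 58 + fixed 24 = 82
{Site 2, Site 4}: C1→Site 2 8, C2→Site 4 6, C3→Site 2 2, C4→Site 4 4, C5→Site 2 7, C6→Site 4 5, C7→Site 2 3, C8→Site 4 4. Service 39; fixed 45; total 84.
{Site 1, Site 2, Site 3, Site 4, Site 5, Site 6}: service 28 + fixed 142 = 170
No other subset beats 78.

Open Site 3 only; minimum total cost 78.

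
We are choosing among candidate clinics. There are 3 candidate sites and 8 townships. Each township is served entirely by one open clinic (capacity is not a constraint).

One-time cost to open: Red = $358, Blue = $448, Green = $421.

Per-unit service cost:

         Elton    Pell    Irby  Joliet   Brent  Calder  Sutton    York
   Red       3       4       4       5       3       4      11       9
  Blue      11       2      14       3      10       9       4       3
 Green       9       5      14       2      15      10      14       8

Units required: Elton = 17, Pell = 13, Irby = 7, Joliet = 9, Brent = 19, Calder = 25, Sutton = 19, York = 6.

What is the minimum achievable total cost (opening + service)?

For any fixed open set, each township goes to its cheapest open site; total = fixed + service.
{Red}: Elton→Red 3·17=51, Pell→Red 4·13=52, Irby→Red 4·7=28, Joliet→Red 5·9=45, Brent→Red 3·19=57, Calder→Red 4·25=100, Sutton→Red 11·19=209, York→Red 9·6=54. Service 596; fixed 358; total 954.
{Red, Blue}: service 383 + fixed 806 = 1189
{Blue}: service 847 + fixed 448 = 1295
{Red, Blue, Green}: Elton→Red 3·17=51, Pell→Blue 2·13=26, Irby→Red 4·7=28, Joliet→Green 2·9=18, Brent→Red 3·19=57, Calder→Red 4·25=100, Sutton→Blue 4·19=76, York→Blue 3·6=18. Service 374; fixed 1227; total 1601.
No other subset beats 954.

Minimum total cost: 954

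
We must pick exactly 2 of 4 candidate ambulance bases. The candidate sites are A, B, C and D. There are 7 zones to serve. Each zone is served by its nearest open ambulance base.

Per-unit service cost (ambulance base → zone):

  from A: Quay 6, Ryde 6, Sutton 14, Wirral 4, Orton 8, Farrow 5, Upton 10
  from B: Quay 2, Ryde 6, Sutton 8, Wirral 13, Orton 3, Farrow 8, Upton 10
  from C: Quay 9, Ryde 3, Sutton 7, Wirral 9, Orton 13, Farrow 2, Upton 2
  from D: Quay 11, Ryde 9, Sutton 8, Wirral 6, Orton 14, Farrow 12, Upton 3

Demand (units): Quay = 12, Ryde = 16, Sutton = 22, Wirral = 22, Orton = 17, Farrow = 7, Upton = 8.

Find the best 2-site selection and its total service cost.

With exactly 2 open, each zone uses its cheapest among the chosen.
{B, C}: Quay→B 2·12=24, Ryde→C 3·16=48, Sutton→C 7·22=154, Wirral→C 9·22=198, Orton→B 3·17=51, Farrow→C 2·7=14, Upton→C 2·8=16. Service cost 505.
{A, C}: service cost 528
{A, B}: service cost 550
Among all 6 size-2 choices, {B, C} is lowest.

Choose B and C; total service cost 505.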